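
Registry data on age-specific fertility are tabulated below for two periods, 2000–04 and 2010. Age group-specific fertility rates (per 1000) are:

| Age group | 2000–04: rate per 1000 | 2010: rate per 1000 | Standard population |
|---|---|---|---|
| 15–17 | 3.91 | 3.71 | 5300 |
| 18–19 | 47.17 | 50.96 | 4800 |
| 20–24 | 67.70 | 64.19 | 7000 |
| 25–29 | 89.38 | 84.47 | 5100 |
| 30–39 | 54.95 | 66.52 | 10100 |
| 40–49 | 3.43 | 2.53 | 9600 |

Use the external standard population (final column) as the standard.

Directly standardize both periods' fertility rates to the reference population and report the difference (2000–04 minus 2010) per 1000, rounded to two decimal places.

Standard total = 41900; weights = 0.1265, 0.1146, 0.1671, 0.1217, 0.2411, 0.2291.
2000–04: 0.1265×3.91 + 0.1146×47.17 + 0.1671×67.70 + 0.1217×89.38 + 0.2411×54.95 + 0.2291×3.43 = 42.1193 per 1000.
2010: 0.1265×3.71 + 0.1146×50.96 + 0.1671×64.19 + 0.1217×84.47 + 0.2411×66.52 + 0.2291×2.53 = 43.9269 per 1000.
Difference = 42.1193 − 43.9269 = -1.8076.

-1.81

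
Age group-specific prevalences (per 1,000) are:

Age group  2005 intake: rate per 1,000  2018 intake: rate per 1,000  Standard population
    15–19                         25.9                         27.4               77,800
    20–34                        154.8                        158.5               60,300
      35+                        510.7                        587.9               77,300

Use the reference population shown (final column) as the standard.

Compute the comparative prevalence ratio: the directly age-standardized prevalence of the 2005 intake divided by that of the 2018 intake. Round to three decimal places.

Standard total = 215,400; weights = 0.3612, 0.2799, 0.3589.
The 2005 intake: 0.3612×25.9 + 0.2799×154.8 + 0.3589×510.7 = 235.9636 per 1,000.
The 2018 intake: 0.3612×27.4 + 0.2799×158.5 + 0.3589×587.9 = 265.2458 per 1,000.
Ratio = 235.9636 ÷ 265.2458 = 0.88960.

0.890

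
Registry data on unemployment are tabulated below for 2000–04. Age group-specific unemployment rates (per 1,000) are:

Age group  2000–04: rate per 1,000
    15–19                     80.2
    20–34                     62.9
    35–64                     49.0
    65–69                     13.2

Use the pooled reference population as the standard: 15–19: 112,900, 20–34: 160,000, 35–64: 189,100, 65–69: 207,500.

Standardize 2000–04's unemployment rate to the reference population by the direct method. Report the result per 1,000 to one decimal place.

Standard total = 669,500; weights = 0.1686, 0.2390, 0.2824, 0.3099.
Standardized rate: 0.1686×80.2 + 0.2390×62.9 + 0.2824×49.0 + 0.3099×13.2 = 46.4876 per 1,000.

46.5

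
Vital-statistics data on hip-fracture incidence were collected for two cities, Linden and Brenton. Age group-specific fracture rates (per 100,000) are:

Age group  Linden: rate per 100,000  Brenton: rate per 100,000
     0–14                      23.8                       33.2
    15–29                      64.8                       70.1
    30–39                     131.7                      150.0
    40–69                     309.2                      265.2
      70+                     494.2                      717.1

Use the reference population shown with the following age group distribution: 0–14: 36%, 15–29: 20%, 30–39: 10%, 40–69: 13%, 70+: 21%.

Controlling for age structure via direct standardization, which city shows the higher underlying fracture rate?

Brenton

Standard weights: 0.36, 0.20, 0.10, 0.13, 0.21.
Linden: 0.3600×23.8 + 0.2000×64.8 + 0.1000×131.7 + 0.1300×309.2 + 0.2100×494.2 = 178.6760 per 100,000.
Brenton: 0.3600×33.2 + 0.2000×70.1 + 0.1000×150.0 + 0.1300×265.2 + 0.2100×717.1 = 226.0390 per 100,000.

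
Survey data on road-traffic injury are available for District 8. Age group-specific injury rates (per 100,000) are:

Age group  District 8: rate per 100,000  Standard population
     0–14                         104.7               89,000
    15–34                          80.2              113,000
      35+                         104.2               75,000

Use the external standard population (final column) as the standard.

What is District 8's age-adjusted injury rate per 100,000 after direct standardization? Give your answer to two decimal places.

94.57

Standard total = 277,000; weights = 0.3213, 0.4079, 0.2708.
Standardized rate: 0.3213×104.7 + 0.4079×80.2 + 0.2708×104.2 = 94.5700 per 100,000.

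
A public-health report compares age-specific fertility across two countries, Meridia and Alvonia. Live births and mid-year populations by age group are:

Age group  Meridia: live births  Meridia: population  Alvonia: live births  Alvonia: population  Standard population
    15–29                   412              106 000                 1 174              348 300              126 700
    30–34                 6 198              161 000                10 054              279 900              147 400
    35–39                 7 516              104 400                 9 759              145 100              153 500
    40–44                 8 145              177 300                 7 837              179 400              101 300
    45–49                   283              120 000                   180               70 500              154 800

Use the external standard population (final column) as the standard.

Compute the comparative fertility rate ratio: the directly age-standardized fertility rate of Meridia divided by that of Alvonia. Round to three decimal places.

Age-specific rates per 1 000 for Meridia: 3.887, 38.497, 71.992, 45.939, 2.358.
For Alvonia: 3.371, 35.920, 67.257, 43.685, 2.553.
Standard total = 683 700; weights = 0.1853, 0.2156, 0.2245, 0.1482, 0.2264.
Meridia: 0.1853×3.887 + 0.2156×38.497 + 0.2245×71.992 + 0.1482×45.939 + 0.2264×2.358 = 32.5237 per 1 000.
Alvonia: 0.1853×3.371 + 0.2156×35.920 + 0.2245×67.257 + 0.1482×43.685 + 0.2264×2.553 = 30.5194 per 1 000.
Ratio = 32.5237 ÷ 30.5194 = 1.06567.

1.066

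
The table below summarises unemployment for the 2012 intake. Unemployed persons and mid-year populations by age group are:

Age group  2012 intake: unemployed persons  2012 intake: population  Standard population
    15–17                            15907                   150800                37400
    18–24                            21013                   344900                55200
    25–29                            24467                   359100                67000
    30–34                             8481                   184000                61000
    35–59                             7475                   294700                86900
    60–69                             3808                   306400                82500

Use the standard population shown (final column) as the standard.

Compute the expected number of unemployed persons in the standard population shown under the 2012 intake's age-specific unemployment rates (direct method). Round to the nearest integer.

17914

Age-specific rates per 1000 for the 2012 intake: 105.484, 60.925, 68.134, 46.092, 25.365, 12.428.
Expected unemployed persons = Σ (standard pop × age-specific rate ÷ 1000)
= 37400×105.484/1000 + 55200×60.925/1000 + 67000×68.134/1000 + 61000×46.092/1000 + 86900×25.365/1000 + 82500×12.428/1000
= 3945.10 + 3363.05 + 4564.99 + 2811.64 + 2204.20 + 1025.33 = 17914.31.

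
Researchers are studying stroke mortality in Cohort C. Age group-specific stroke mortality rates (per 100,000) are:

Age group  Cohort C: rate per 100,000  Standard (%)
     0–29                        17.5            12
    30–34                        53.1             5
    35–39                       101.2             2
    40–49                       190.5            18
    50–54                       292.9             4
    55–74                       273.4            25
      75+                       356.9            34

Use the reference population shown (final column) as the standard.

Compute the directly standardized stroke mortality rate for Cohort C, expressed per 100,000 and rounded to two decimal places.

Standard weights: 0.12, 0.05, 0.02, 0.18, 0.04, 0.25, 0.34.
Standardized rate: 0.1200×17.5 + 0.0500×53.1 + 0.0200×101.2 + 0.1800×190.5 + 0.0400×292.9 + 0.2500×273.4 + 0.3400×356.9 = 242.4810 per 100,000.

242.48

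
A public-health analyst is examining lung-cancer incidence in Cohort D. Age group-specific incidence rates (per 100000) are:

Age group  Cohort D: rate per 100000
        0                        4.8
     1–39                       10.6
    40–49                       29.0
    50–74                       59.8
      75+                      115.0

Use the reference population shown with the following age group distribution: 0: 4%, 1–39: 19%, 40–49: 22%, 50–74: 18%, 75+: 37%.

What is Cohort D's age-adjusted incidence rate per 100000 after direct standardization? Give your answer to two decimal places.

Standard weights: 0.04, 0.19, 0.22, 0.18, 0.37.
Standardized rate: 0.0400×4.8 + 0.1900×10.6 + 0.2200×29.0 + 0.1800×59.8 + 0.3700×115.0 = 61.9000 per 100000.

61.90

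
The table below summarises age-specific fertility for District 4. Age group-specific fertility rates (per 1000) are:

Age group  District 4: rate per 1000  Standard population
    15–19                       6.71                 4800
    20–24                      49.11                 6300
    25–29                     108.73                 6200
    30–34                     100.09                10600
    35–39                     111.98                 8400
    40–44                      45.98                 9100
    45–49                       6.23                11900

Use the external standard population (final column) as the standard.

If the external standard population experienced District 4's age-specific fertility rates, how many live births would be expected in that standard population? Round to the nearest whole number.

Expected live births = Σ (standard pop × age-specific rate ÷ 1000)
= 4800×6.71/1000 + 6300×49.11/1000 + 6200×108.73/1000 + 10600×100.09/1000 + 8400×111.98/1000 + 9100×45.98/1000 + 11900×6.23/1000
= 32.21 + 309.39 + 674.13 + 1060.95 + 940.63 + 418.42 + 74.14 = 3509.87.

3510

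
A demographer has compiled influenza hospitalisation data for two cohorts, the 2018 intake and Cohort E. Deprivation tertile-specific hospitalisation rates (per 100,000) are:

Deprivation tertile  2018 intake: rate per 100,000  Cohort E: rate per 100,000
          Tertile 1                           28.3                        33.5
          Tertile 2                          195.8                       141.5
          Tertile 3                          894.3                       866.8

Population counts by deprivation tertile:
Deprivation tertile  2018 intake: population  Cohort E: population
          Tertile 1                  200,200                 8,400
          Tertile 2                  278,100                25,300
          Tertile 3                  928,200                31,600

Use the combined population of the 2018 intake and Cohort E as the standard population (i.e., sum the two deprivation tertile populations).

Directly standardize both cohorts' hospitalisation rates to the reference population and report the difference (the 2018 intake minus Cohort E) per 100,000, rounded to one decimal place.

28.4

Combined standard total = 1,471,800; weights = 0.1417, 0.2061, 0.6521.
The 2018 intake: 0.1417×28.3 + 0.2061×195.8 + 0.6521×894.3 = 627.5705 per 100,000.
Cohort E: 0.1417×33.5 + 0.2061×141.5 + 0.6521×866.8 = 599.1805 per 100,000.
Difference = 627.5705 − 599.1805 = 28.3900.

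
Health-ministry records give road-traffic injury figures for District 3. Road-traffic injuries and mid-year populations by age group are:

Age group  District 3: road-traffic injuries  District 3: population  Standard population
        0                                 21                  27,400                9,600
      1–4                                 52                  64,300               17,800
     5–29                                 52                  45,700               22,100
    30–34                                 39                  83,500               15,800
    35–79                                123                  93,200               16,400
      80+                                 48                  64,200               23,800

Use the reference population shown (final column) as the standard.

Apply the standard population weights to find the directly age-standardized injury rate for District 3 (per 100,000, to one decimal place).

Age-specific rates per 100,000 for District 3: 76.64, 80.87, 113.79, 46.71, 131.97, 74.77.
Standard total = 105,500; weights = 0.0910, 0.1687, 0.2095, 0.1498, 0.1555, 0.2256.
Standardized rate: 0.0910×76.64 + 0.1687×80.87 + 0.2095×113.79 + 0.1498×46.71 + 0.1555×131.97 + 0.2256×74.77 = 88.8314 per 100,000.

88.8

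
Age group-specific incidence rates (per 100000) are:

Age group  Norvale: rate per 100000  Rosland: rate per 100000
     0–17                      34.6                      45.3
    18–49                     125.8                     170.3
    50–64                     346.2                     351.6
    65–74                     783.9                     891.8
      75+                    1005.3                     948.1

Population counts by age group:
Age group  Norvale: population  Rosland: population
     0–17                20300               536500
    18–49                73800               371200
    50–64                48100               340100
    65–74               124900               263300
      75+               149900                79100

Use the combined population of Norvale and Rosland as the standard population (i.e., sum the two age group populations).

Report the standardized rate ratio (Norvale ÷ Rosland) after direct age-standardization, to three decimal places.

0.929

Combined standard total = 2007200; weights = 0.2774, 0.2217, 0.1934, 0.1934, 0.1141.
Norvale: 0.2774×34.6 + 0.2217×125.8 + 0.1934×346.2 + 0.1934×783.9 + 0.1141×1005.3 = 370.7477 per 100000.
Rosland: 0.2774×45.3 + 0.2217×170.3 + 0.1934×351.6 + 0.1934×891.8 + 0.1141×948.1 = 398.9684 per 100000.
Ratio = 370.7477 ÷ 398.9684 = 0.92927.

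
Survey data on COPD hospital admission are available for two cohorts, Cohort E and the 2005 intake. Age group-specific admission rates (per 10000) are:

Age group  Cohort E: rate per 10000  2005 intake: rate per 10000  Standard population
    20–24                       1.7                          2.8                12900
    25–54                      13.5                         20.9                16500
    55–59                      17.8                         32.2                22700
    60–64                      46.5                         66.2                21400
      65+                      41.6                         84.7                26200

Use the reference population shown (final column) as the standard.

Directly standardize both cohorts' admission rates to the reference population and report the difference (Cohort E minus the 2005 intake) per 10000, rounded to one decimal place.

-20.2

Standard total = 99700; weights = 0.1294, 0.1655, 0.2277, 0.2146, 0.2628.
Cohort E: 0.1294×1.7 + 0.1655×13.5 + 0.2277×17.8 + 0.2146×46.5 + 0.2628×41.6 = 27.4199 per 10000.
The 2005 intake: 0.1294×2.8 + 0.1655×20.9 + 0.2277×32.2 + 0.2146×66.2 + 0.2628×84.7 = 47.6202 per 10000.
Difference = 27.4199 − 47.6202 = -20.2003.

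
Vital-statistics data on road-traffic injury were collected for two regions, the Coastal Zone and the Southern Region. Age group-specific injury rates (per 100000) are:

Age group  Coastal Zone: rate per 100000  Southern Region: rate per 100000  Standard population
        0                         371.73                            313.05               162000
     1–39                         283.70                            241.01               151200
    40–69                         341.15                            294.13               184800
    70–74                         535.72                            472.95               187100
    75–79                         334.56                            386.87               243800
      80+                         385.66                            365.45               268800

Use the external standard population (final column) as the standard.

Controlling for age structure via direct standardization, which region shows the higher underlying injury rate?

Standard total = 1197700; weights = 0.1353, 0.1262, 0.1543, 0.1562, 0.2036, 0.2244.
The Coastal Zone: 0.1353×371.73 + 0.1262×283.70 + 0.1543×341.15 + 0.1562×535.72 + 0.2036×334.56 + 0.2244×385.66 = 377.0765 per 100000.
The Southern Region: 0.1353×313.05 + 0.1262×241.01 + 0.1543×294.13 + 0.1562×472.95 + 0.2036×386.87 + 0.2244×365.45 = 352.8019 per 100000.

Coastal Zone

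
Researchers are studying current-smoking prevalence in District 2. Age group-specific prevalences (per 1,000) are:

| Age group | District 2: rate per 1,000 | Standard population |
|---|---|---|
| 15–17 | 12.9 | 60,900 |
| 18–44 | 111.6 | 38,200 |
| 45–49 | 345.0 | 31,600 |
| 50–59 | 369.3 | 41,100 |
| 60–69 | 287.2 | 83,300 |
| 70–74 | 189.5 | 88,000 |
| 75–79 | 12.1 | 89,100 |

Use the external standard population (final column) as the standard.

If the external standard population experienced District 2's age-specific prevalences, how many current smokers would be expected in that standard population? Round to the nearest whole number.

72807

Expected current smokers = Σ (standard pop × age-specific rate ÷ 1,000)
= 60,900×12.9/1,000 + 38,200×111.6/1,000 + 31,600×345.0/1,000 + 41,100×369.3/1,000 + 83,300×287.2/1,000 + 88,000×189.5/1,000 + 89,100×12.1/1,000
= 785.61 + 4263.12 + 10902.00 + 15178.23 + 23923.76 + 16676.00 + 1078.11 = 72806.83.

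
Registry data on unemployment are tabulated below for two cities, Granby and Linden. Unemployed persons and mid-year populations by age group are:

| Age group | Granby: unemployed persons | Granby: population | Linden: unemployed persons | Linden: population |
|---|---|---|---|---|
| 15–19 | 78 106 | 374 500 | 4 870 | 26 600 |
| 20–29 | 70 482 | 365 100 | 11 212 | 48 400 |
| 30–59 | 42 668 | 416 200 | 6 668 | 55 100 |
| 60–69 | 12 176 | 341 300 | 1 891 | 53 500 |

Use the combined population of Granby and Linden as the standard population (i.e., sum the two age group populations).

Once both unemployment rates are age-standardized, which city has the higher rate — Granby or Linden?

Linden

Age-specific rates per 1 000 for Granby: 208.561, 193.048, 102.518, 35.675.
For Linden: 183.083, 231.653, 121.016, 35.346.
Combined standard total = 1 680 700; weights = 0.2387, 0.2460, 0.2804, 0.2349.
Granby: 0.2387×208.561 + 0.2460×193.048 + 0.2804×102.518 + 0.2349×35.675 = 134.3968 per 1 000.
Linden: 0.2387×183.083 + 0.2460×231.653 + 0.2804×121.016 + 0.2349×35.346 = 142.9241 per 1 000.
The crude rates (135.88 vs 134.21) would put Granby higher, but that reflects its age composition; once standardized to a common age structure, Linden has the higher underlying rate.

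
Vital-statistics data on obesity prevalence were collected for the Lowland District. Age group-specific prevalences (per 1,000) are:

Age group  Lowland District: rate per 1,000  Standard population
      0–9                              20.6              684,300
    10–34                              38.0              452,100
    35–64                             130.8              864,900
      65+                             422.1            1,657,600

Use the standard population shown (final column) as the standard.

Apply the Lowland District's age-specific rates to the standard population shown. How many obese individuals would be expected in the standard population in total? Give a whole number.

Expected obese individuals = Σ (standard pop × age-specific rate ÷ 1,000)
= 684,300×20.6/1,000 + 452,100×38.0/1,000 + 864,900×130.8/1,000 + 1,657,600×422.1/1,000
= 14096.58 + 17179.80 + 113128.92 + 699672.96 = 844078.26.

844078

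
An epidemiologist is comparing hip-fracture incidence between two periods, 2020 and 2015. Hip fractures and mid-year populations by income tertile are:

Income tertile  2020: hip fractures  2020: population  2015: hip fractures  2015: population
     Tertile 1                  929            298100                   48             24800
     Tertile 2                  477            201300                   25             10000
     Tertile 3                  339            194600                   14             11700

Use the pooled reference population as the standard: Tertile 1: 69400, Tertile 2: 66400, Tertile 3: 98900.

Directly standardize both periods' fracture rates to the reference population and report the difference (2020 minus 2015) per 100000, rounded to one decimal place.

Income-specific rates per 100000 for 2020: 311.64, 236.96, 174.20.
For 2015: 193.55, 250.00, 119.66.
Standard total = 234700; weights = 0.2957, 0.2829, 0.4214.
2020: 0.2957×311.64 + 0.2829×236.96 + 0.4214×174.20 = 232.5978 per 100000.
2015: 0.2957×193.55 + 0.2829×250.00 + 0.4214×119.66 = 178.3828 per 100000.
Difference = 232.5978 − 178.3828 = 54.2150.

54.2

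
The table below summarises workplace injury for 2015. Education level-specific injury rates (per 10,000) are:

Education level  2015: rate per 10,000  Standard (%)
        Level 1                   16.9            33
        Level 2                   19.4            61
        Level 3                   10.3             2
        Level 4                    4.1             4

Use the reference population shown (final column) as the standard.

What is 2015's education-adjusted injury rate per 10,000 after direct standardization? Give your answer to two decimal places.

Standard weights: 0.33, 0.61, 0.02, 0.04.
Standardized rate: 0.3300×16.9 + 0.6100×19.4 + 0.0200×10.3 + 0.0400×4.1 = 17.7810 per 10,000.

17.78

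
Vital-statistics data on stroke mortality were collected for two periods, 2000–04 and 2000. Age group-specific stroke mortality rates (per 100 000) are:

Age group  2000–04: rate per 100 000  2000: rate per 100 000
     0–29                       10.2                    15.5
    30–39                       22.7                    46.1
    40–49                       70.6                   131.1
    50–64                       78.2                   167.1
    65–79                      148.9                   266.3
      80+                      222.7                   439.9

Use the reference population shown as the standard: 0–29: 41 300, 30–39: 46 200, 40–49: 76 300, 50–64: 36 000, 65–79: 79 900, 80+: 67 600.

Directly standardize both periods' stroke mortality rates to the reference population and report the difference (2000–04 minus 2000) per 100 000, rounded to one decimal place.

-95.5

Standard total = 347 300; weights = 0.1189, 0.1330, 0.2197, 0.1037, 0.2301, 0.1946.
2000–04: 0.1189×10.2 + 0.1330×22.7 + 0.2197×70.6 + 0.1037×78.2 + 0.2301×148.9 + 0.1946×222.7 = 105.4524 per 100 000.
2000: 0.1189×15.5 + 0.1330×46.1 + 0.2197×131.1 + 0.1037×167.1 + 0.2301×266.3 + 0.1946×439.9 = 200.9879 per 100 000.
Difference = 105.4524 − 200.9879 = -95.5356.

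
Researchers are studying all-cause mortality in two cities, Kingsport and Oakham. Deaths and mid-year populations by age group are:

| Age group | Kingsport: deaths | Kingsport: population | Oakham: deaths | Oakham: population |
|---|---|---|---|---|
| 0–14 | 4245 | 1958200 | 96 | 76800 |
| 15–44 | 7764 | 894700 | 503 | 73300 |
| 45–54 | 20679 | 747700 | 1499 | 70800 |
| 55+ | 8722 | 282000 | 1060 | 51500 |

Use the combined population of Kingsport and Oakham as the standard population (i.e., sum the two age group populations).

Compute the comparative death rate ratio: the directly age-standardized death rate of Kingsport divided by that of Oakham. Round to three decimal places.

Age-specific rates per 1000 for Kingsport: 2.168, 8.678, 27.657, 30.929.
For Oakham: 1.250, 6.862, 21.172, 20.583.
Combined standard total = 4155000; weights = 0.4898, 0.2330, 0.1970, 0.0803.
Kingsport: 0.4898×2.168 + 0.2330×8.678 + 0.1970×27.657 + 0.0803×30.929 = 11.0141 per 1000.
Oakham: 0.4898×1.250 + 0.2330×6.862 + 0.1970×21.172 + 0.0803×20.583 = 8.0337 per 1000.
Ratio = 11.0141 ÷ 8.0337 = 1.37098.

1.371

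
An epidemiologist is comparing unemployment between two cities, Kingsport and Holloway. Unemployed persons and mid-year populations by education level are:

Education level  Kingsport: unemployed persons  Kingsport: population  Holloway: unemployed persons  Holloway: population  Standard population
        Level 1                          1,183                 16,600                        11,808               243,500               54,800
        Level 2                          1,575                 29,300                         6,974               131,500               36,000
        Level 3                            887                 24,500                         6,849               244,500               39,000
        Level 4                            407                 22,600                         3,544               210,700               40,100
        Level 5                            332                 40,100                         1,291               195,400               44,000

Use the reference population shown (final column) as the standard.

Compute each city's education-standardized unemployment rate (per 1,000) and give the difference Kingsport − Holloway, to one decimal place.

8.0

Education-specific rates per 1,000 for Kingsport: 71.265, 53.754, 36.204, 18.009, 8.279.
For Holloway: 48.493, 53.034, 28.012, 16.820, 6.607.
Standard total = 213,900; weights = 0.2562, 0.1683, 0.1823, 0.1875, 0.2057.
Kingsport: 0.2562×71.265 + 0.1683×53.754 + 0.1823×36.204 + 0.1875×18.009 + 0.2057×8.279 = 38.9850 per 1,000.
Holloway: 0.2562×48.493 + 0.1683×53.034 + 0.1823×28.012 + 0.1875×16.820 + 0.2057×6.607 = 30.9692 per 1,000.
Difference = 38.9850 − 30.9692 = 8.0158.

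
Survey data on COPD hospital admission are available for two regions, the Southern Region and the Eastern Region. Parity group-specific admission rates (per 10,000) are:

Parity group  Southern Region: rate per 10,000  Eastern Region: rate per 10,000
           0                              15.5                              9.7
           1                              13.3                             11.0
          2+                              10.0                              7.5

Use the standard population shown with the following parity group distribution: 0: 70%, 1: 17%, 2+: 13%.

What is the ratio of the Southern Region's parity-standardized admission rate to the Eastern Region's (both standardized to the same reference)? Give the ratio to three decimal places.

1.496

Standard weights: 0.70, 0.17, 0.13.
The Southern Region: 0.7000×15.5 + 0.1700×13.3 + 0.1300×10.0 = 14.4110 per 10,000.
The Eastern Region: 0.7000×9.7 + 0.1700×11.0 + 0.1300×7.5 = 9.6350 per 10,000.
Ratio = 14.4110 ÷ 9.6350 = 1.49569.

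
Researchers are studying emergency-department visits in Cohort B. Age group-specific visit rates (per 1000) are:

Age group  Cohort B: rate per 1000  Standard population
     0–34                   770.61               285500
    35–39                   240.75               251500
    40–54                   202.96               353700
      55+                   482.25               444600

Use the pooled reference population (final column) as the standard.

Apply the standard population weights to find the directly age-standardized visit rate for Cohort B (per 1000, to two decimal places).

424.44

Standard total = 1335300; weights = 0.2138, 0.1883, 0.2649, 0.3330.
Standardized rate: 0.2138×770.61 + 0.1883×240.75 + 0.2649×202.96 + 0.3330×482.25 = 424.4388 per 1000.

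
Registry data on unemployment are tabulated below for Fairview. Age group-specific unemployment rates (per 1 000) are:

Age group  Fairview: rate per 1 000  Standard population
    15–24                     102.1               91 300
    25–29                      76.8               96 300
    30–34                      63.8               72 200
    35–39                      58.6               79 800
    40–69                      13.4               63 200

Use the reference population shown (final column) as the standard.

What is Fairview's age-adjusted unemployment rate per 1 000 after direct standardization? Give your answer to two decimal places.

66.65

Standard total = 402 800; weights = 0.2267, 0.2391, 0.1792, 0.1981, 0.1569.
Standardized rate: 0.2267×102.1 + 0.2391×76.8 + 0.1792×63.8 + 0.1981×58.6 + 0.1569×13.4 = 66.6512 per 1 000.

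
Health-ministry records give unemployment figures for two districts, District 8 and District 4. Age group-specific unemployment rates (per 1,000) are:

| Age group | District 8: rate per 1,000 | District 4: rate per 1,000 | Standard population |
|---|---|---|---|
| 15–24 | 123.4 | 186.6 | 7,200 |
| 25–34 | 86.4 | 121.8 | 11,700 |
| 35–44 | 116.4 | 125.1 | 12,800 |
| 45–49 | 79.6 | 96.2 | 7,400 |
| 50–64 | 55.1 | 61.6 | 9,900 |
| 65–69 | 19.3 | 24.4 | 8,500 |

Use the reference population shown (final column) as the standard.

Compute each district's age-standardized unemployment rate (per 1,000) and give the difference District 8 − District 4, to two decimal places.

-21.06

Standard total = 57,500; weights = 0.1252, 0.2035, 0.2226, 0.1287, 0.1722, 0.1478.
District 8: 0.1252×123.4 + 0.2035×86.4 + 0.2226×116.4 + 0.1287×79.6 + 0.1722×55.1 + 0.1478×19.3 = 81.5280 per 1,000.
District 4: 0.1252×186.6 + 0.2035×121.8 + 0.2226×125.1 + 0.1287×96.2 + 0.1722×61.6 + 0.1478×24.4 = 102.5910 per 1,000.
Difference = 81.5280 − 102.5910 = -21.0630.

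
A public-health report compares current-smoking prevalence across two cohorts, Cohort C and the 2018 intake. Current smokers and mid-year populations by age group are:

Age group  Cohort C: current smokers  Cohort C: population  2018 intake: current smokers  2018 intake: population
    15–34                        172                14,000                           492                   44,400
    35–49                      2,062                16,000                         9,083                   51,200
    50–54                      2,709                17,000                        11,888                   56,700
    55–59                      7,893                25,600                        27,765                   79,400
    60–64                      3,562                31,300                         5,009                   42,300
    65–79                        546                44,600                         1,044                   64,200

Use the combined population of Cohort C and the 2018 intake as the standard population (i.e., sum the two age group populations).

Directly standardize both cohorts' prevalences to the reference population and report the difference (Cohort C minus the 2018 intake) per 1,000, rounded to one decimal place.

Age-specific rates per 1,000 for Cohort C: 12.286, 128.875, 159.353, 308.320, 113.802, 12.242.
For the 2018 intake: 11.081, 177.402, 209.665, 349.685, 118.416, 16.262.
Combined standard total = 486,700; weights = 0.1200, 0.1381, 0.1514, 0.2157, 0.1512, 0.2235.
Cohort C: 0.1200×12.286 + 0.1381×128.875 + 0.1514×159.353 + 0.2157×308.320 + 0.1512×113.802 + 0.2235×12.242 = 129.8615 per 1,000.
The 2018 intake: 0.1200×11.081 + 0.1381×177.402 + 0.1514×209.665 + 0.2157×349.685 + 0.1512×118.416 + 0.2235×16.262 = 154.5562 per 1,000.
Difference = 129.8615 − 154.5562 = -24.6947.

-24.7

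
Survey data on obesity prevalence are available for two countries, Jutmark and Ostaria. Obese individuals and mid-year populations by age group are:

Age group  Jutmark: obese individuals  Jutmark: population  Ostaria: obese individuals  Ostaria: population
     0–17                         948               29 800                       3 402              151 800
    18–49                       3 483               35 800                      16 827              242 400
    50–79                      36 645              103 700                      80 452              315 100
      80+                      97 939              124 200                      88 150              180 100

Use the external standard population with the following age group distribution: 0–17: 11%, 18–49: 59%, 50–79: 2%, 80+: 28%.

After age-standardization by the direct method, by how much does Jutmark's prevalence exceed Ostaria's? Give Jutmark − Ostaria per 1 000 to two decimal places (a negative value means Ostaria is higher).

103.19

Age-specific rates per 1 000 for Jutmark: 31.812, 97.291, 353.375, 788.559.
For Ostaria: 22.411, 69.418, 255.322, 489.450.
Standard weights: 0.11, 0.59, 0.02, 0.28.
Jutmark: 0.1100×31.812 + 0.5900×97.291 + 0.0200×353.375 + 0.2800×788.559 = 288.7647 per 1 000.
Ostaria: 0.1100×22.411 + 0.5900×69.418 + 0.0200×255.322 + 0.2800×489.450 = 185.5746 per 1 000.
Difference = 288.7647 − 185.5746 = 103.1901.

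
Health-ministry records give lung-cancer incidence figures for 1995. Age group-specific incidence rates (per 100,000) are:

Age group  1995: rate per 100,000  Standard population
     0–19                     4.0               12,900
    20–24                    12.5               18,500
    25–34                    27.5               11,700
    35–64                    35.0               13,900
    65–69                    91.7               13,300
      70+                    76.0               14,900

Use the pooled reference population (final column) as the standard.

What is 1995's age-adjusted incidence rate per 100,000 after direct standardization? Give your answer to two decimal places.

Standard total = 85,200; weights = 0.1514, 0.2171, 0.1373, 0.1631, 0.1561, 0.1749.
Standardized rate: 0.1514×4.0 + 0.2171×12.5 + 0.1373×27.5 + 0.1631×35.0 + 0.1561×91.7 + 0.1749×76.0 = 40.4121 per 100,000.

40.41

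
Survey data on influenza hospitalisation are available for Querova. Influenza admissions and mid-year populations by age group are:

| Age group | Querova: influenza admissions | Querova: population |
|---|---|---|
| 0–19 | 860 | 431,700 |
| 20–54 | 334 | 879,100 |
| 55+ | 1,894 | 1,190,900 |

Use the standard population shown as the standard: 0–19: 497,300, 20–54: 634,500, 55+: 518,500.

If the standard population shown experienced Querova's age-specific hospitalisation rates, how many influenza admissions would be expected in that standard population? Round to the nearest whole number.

2056

Age-specific rates per 100,000 for Querova: 199.21, 37.99, 159.04.
Expected influenza admissions = Σ (standard pop × age-specific rate ÷ 100,000)
= 497,300×199.21/100,000 + 634,500×37.99/100,000 + 518,500×159.04/100,000
= 990.68 + 241.07 + 824.62 = 2056.37.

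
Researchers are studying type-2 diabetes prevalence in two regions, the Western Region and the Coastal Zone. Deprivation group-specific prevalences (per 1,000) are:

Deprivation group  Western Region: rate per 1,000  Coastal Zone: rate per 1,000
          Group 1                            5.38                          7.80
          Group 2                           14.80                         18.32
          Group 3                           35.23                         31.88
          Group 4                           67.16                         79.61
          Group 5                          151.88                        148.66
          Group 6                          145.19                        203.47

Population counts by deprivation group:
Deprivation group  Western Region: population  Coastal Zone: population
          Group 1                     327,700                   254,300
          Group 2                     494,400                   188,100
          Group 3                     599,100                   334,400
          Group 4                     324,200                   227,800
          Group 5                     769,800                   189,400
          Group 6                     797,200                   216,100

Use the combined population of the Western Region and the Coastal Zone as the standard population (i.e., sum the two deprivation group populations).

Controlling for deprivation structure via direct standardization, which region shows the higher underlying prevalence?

Combined standard total = 4,722,500; weights = 0.1232, 0.1445, 0.1977, 0.1169, 0.2031, 0.2146.
The Western Region: 0.1232×5.38 + 0.1445×14.80 + 0.1977×35.23 + 0.1169×67.16 + 0.2031×151.88 + 0.2146×145.19 = 79.6180 per 1,000.
The Coastal Zone: 0.1232×7.80 + 0.1445×18.32 + 0.1977×31.88 + 0.1169×79.61 + 0.2031×148.66 + 0.2146×203.47 = 93.0690 per 1,000.
The crude rates (85.93 vs 75.42) would put the Western Region higher, but that reflects its deprivation composition; once standardized to a common deprivation structure, the Coastal Zone has the higher underlying rate.

Coastal Zone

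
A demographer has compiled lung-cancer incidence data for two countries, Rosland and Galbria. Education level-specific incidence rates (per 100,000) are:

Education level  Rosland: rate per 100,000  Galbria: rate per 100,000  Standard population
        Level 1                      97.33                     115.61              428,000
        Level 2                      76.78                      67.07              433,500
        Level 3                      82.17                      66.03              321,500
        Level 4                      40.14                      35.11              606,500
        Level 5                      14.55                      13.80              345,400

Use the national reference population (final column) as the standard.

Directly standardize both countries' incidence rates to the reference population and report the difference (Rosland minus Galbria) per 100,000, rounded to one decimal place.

Standard total = 2,134,900; weights = 0.2005, 0.2031, 0.1506, 0.2841, 0.1618.
Rosland: 0.2005×97.33 + 0.2031×76.78 + 0.1506×82.17 + 0.2841×40.14 + 0.1618×14.55 = 61.2345 per 100,000.
Galbria: 0.2005×115.61 + 0.2031×67.07 + 0.1506×66.03 + 0.2841×35.11 + 0.1618×13.80 = 58.9467 per 100,000.
Difference = 61.2345 − 58.9467 = 2.2878.

2.3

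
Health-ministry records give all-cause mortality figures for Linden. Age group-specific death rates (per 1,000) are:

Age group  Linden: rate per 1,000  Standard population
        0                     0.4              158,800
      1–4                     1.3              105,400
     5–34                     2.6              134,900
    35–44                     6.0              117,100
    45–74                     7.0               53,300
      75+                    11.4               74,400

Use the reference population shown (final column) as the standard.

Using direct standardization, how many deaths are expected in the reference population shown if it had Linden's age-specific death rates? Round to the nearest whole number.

2475

Expected deaths = Σ (standard pop × age-specific rate ÷ 1,000)
= 158,800×0.4/1,000 + 105,400×1.3/1,000 + 134,900×2.6/1,000 + 117,100×6.0/1,000 + 53,300×7.0/1,000 + 74,400×11.4/1,000
= 63.52 + 137.02 + 350.74 + 702.60 + 373.10 + 848.16 = 2475.14.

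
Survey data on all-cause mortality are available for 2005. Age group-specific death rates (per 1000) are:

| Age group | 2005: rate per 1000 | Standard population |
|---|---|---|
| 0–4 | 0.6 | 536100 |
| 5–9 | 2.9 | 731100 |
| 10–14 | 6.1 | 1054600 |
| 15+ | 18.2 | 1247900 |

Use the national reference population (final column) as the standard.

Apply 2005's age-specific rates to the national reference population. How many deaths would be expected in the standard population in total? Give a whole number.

31587

Expected deaths = Σ (standard pop × age-specific rate ÷ 1000)
= 536100×0.6/1000 + 731100×2.9/1000 + 1054600×6.1/1000 + 1247900×18.2/1000
= 321.66 + 2120.19 + 6433.06 + 22711.78 = 31586.69.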